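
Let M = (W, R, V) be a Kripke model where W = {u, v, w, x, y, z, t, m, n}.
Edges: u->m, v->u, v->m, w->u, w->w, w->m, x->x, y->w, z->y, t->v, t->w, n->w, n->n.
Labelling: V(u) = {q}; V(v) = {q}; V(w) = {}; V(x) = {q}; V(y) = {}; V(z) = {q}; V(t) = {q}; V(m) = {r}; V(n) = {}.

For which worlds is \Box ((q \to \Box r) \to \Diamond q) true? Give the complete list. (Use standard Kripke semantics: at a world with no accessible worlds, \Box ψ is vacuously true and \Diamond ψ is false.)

Let φ = \Box ((q \to \Box r) \to \Diamond q). Evaluate φ at each world:
  u (successors {m}): φ is false.
  v (successors {u, m}): φ is false.
  w (successors {u, w, m}): φ is false.
  x (successors {x}): φ is true.
  y (successors {w}): φ is true.
  z (successors {y}): φ is false.
  t (successors {v, w}): φ is true.
  m (successors ∅): φ is true.
  n (successors {w, n}): φ is false.
For instance, at w:
  At w: \Box ((q \to \Box r) \to \Diamond q) requires (q \to \Box r) \to \Diamond q at every successor {u, w, m}.
    (q \to \Box r) \to \Diamond q fails at u, so \Box ((q \to \Box r) \to \Diamond q) is false at w.
      At u: q \to \Box r is true, \Diamond q is false, so (q \to \Box r) \to \Diamond q is false.
Satisfying worlds: {x, y, t, m}

x, y, t, m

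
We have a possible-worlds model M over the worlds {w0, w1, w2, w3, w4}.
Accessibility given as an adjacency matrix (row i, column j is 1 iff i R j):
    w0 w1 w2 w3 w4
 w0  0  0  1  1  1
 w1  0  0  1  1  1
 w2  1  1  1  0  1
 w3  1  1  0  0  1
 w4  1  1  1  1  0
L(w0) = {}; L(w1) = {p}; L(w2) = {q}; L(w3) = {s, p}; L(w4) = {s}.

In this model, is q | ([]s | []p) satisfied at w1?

No

At w1: q is false, []s | []p is false, so q | ([]s | []p) is false.
  At w1: []s is false, []p is false, so []s | []p is false.
    At w1: []s requires s at every successor {w2, w3, w4}.
      s fails at w2, so []s is false at w1.
    At w1: []p requires p at every successor {w2, w3, w4}.
      p fails at w2, so []p is false at w1.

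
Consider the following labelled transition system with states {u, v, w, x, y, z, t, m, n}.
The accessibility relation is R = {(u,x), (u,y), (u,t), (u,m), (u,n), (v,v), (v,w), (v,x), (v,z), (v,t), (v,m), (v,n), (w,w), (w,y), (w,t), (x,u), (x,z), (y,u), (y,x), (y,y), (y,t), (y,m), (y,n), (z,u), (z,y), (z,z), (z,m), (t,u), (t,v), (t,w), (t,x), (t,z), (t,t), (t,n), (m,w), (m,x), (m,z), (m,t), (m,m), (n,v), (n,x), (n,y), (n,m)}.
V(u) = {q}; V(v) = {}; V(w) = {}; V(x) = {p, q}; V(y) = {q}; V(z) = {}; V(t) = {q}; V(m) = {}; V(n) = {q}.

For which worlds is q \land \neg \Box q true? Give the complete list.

u, x, y, t, n

Let φ = q \land \neg \Box q. Evaluate φ at each world:
  u (successors {x, y, t, m, n}): φ is true.
  v (successors {v, w, x, z, t, m, n}): φ is false.
  w (successors {w, y, t}): φ is false.
  x (successors {u, z}): φ is true.
  y (successors {u, x, y, t, m, n}): φ is true.
  z (successors {u, y, z, m}): φ is false.
  t (successors {u, v, w, x, z, t, n}): φ is true.
  m (successors {w, x, z, t, m}): φ is false.
  n (successors {v, x, y, m}): φ is true.
For instance, at x:
  At x: q is true, \neg \Box q is true, so q \land \neg \Box q is true.
    At x: \Box q is false, so \neg \Box q is true.
      At x: \Box q requires q at every successor {u, z}.
        q fails at z, so \Box q is false at x.
Satisfying worlds: {u, x, y, t, n}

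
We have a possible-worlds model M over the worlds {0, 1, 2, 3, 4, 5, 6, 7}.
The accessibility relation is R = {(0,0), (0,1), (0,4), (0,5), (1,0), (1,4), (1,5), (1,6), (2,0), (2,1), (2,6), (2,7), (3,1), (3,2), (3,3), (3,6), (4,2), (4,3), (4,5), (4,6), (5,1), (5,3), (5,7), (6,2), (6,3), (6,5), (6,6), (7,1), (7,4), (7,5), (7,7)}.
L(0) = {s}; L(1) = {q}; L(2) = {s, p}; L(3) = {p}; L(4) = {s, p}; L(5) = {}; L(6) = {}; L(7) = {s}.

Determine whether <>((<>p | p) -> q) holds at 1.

No

Recall that <>ψ holds at a world iff ψ holds at some accessible world.
At 1: <>((<>p | p) -> q) requires (<>p | p) -> q at some successor in {0, 4, 5, 6}.
  At 0: (<>p | p) -> q is false.
  At 4: (<>p | p) -> q is false.
  At 5: (<>p | p) -> q is false.
  At 6: (<>p | p) -> q is false.
So <>((<>p | p) -> q) is false at 1.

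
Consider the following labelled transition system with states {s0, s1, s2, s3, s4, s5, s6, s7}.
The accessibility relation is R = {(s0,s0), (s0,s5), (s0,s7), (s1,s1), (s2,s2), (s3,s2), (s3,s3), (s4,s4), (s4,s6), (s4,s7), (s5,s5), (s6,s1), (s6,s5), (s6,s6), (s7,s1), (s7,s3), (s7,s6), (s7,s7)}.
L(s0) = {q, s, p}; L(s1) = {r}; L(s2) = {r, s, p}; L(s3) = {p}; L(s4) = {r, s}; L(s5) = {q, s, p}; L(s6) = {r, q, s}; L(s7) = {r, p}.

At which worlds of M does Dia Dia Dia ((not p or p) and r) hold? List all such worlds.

Let φ = Dia Dia Dia ((not p or p) and r). Evaluate φ at each world:
  s0 (successors {s0, s5, s7}): φ is true.
  s1 (successors {s1}): φ is true.
  s2 (successors {s2}): φ is true.
  s3 (successors {s2, s3}): φ is true.
  s4 (successors {s4, s6, s7}): φ is true.
  s5 (successors {s5}): φ is false.
  s6 (successors {s1, s5, s6}): φ is true.
  s7 (successors {s1, s3, s6, s7}): φ is true.
For instance, at s6:
  At s6: Dia Dia Dia ((not p or p) and r) requires Dia Dia ((not p or p) and r) at some successor in {s1, s5, s6}.
    Dia Dia ((not p or p) and r) holds at s1, so Dia Dia Dia ((not p or p) and r) is true at s6.
      At s1: Dia Dia ((not p or p) and r) requires Dia ((not p or p) and r) at some successor in {s1}.
        Dia ((not p or p) and r) holds at s1, so Dia Dia ((not p or p) and r) is true at s1.
Satisfying worlds: {s0, s1, s2, s3, s4, s6, s7}

s0, s1, s2, s3, s4, s6, s7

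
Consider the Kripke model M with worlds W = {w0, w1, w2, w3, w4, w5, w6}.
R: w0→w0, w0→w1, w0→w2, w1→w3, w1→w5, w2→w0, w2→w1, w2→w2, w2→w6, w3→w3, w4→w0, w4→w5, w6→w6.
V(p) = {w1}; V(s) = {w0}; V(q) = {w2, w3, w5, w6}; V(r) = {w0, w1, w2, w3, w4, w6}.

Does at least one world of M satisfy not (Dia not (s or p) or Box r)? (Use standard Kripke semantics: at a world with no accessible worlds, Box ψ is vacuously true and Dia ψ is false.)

Recall that Box ψ holds at a world iff ψ holds at every accessible world, and Dia ψ holds iff ψ holds at some accessible world.
Let φ = not (Dia not (s or p) or Box r). Evaluate φ at each world:
  w0 (successors {w0, w1, w2}): φ is false.
  w1 (successors {w3, w5}): φ is false.
  w2 (successors {w0, w1, w2, w6}): φ is false.
  w3 (successors {w3}): φ is false.
  w4 (successors {w0, w5}): φ is false.
  w5 (successors ∅): φ is false.
  w6 (successors {w6}): φ is false.
For instance, at w1:
  At w1: Dia not (s or p) or Box r is true, so not (Dia not (s or p) or Box r) is false.
    At w1: Dia not (s or p) is true, Box r is false, so Dia not (s or p) or Box r is true.
      At w1: Dia not (s or p) requires not (s or p) at some successor in {w3, w5}.
        not (s or p) holds at w3, so Dia not (s or p) is true at w1.
      At w1: Box r requires r at every successor {w3, w5}.
        r fails at w5, so Box r is false at w1.

No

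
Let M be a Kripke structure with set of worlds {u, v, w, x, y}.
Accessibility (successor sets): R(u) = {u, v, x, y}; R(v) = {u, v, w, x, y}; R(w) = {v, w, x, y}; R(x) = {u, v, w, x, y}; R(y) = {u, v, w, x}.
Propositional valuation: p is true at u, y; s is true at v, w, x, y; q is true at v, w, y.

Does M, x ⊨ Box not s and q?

No

At x: Box not s is false, q is false, so Box not s and q is false.
  At x: Box not s requires not s at every successor {u, v, w, x, y}.
    not s fails at v, so Box not s is false at x.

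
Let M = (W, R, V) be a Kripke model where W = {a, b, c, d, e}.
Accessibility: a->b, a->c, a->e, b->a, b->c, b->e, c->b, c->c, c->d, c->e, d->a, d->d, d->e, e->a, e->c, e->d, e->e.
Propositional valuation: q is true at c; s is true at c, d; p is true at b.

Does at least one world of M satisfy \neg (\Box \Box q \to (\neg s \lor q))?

Recall that \Box ψ holds at a world iff ψ holds at every accessible world, and \Diamond ψ holds iff ψ holds at some accessible world.
Let φ = \neg (\Box \Box q \to (\neg s \lor q)). Evaluate φ at each world:
  a (successors {b, c, e}): φ is false.
  b (successors {a, c, e}): φ is false.
  c (successors {b, c, d, e}): φ is false.
  d (successors {a, d, e}): φ is false.
  e (successors {a, c, d, e}): φ is false.
For instance, at c:
  At c: \Box \Box q \to (\neg s \lor q) is true, so \neg (\Box \Box q \to (\neg s \lor q)) is false.
    At c: \Box \Box q is false, \neg s \lor q is true, so \Box \Box q \to (\neg s \lor q) is true.
      At c: \Box \Box q requires \Box q at every successor {b, c, d, e}.
        \Box q fails at b, so \Box \Box q is false at c.

No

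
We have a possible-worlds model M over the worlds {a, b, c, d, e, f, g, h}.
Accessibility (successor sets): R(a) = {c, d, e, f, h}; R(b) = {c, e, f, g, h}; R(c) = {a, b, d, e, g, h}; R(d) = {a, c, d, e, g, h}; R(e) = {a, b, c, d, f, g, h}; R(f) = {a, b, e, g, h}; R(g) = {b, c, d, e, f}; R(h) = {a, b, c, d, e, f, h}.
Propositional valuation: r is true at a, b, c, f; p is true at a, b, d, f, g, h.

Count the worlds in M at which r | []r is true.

Let φ = r | []r. Evaluate φ at each world:
  a (successors {c, d, e, f, h}): φ is true.
  b (successors {c, e, f, g, h}): φ is true.
  c (successors {a, b, d, e, g, h}): φ is true.
  d (successors {a, c, d, e, g, h}): φ is false.
  e (successors {a, b, c, d, f, g, h}): φ is false.
  f (successors {a, b, e, g, h}): φ is true.
  g (successors {b, c, d, e, f}): φ is false.
  h (successors {a, b, c, d, e, f, h}): φ is false.
For instance, at g:
  At g: r is false, []r is false, so r | []r is false.
    At g: []r requires r at every successor {b, c, d, e, f}.
      r fails at d, so []r is false at g.
Satisfying worlds: {a, b, c, f}

4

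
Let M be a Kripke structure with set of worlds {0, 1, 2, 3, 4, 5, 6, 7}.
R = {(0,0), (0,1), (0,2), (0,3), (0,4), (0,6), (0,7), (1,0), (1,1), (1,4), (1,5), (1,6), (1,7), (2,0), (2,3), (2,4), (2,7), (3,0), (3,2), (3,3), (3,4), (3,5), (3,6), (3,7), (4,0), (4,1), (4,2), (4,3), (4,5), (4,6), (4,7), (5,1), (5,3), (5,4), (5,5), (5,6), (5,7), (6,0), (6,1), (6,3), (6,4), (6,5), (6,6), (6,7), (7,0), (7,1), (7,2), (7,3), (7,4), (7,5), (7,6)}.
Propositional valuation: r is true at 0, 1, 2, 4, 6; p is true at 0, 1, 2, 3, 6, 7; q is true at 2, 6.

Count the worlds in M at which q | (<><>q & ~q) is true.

8

Recall that <>ψ holds at a world iff ψ holds at some accessible world.
Let φ = q | (<><>q & ~q). Evaluate φ at each world:
  0 (successors {0, 1, 2, 3, 4, 6, 7}): φ is true.
  1 (successors {0, 1, 4, 5, 6, 7}): φ is true.
  2 (successors {0, 3, 4, 7}): φ is true.
  3 (successors {0, 2, 3, 4, 5, 6, 7}): φ is true.
  4 (successors {0, 1, 2, 3, 5, 6, 7}): φ is true.
  5 (successors {1, 3, 4, 5, 6, 7}): φ is true.
  6 (successors {0, 1, 3, 4, 5, 6, 7}): φ is true.
  7 (successors {0, 1, 2, 3, 4, 5, 6}): φ is true.
For instance, at 3:
  At 3: q is false, <><>q & ~q is true, so q | (<><>q & ~q) is true.
    At 3: <><>q is true, ~q is true, so <><>q & ~q is true.
      At 3: <><>q requires <>q at some successor in {0, 2, 3, 4, 5, 6, 7}.
        <>q holds at 0, so <><>q is true at 3.
Satisfying worlds: {0, 1, 2, 3, 4, 5, 6, 7}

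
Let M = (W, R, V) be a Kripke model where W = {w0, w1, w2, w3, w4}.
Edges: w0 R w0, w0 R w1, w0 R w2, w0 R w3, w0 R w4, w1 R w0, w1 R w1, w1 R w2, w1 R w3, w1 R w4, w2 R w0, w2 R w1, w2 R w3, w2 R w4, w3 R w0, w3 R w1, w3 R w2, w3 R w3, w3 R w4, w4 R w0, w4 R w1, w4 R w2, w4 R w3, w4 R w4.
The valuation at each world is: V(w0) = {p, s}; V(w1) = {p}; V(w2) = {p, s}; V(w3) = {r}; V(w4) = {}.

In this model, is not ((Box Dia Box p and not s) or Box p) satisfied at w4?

At w4: (Box Dia Box p and not s) or Box p is false, so not ((Box Dia Box p and not s) or Box p) is true.
  At w4: Box Dia Box p and not s is false, Box p is false, so (Box Dia Box p and not s) or Box p is false.
    At w4: Box Dia Box p is false, not s is true, so Box Dia Box p and not s is false.
      At w4: Box Dia Box p requires Dia Box p at every successor {w0, w1, w2, w3, w4}.
        Dia Box p fails at w0, so Box Dia Box p is false at w4.
    At w4: Box p requires p at every successor {w0, w1, w2, w3, w4}.
      p fails at w3, so Box p is false at w4.

Yes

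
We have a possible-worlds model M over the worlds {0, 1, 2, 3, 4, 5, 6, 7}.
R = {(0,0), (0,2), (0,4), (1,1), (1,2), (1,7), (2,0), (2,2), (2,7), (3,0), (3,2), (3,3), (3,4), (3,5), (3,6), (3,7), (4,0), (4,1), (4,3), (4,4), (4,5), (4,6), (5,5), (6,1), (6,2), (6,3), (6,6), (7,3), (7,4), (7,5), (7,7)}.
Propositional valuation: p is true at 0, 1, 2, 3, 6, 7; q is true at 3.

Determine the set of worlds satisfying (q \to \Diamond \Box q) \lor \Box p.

0, 1, 2, 4, 5, 6, 7

Let φ = (q \to \Diamond \Box q) \lor \Box p. Evaluate φ at each world:
  0 (successors {0, 2, 4}): φ is true.
  1 (successors {1, 2, 7}): φ is true.
  2 (successors {0, 2, 7}): φ is true.
  3 (successors {0, 2, 3, 4, 5, 6, 7}): φ is false.
  4 (successors {0, 1, 3, 4, 5, 6}): φ is true.
  5 (successors {5}): φ is true.
  6 (successors {1, 2, 3, 6}): φ is true.
  7 (successors {3, 4, 5, 7}): φ is true.
For instance, at 0:
  At 0: q \to \Diamond \Box q is true, \Box p is false, so (q \to \Diamond \Box q) \lor \Box p is true.
    At 0: q is false, \Diamond \Box q is false, so q \to \Diamond \Box q is true.
      At 0: \Diamond \Box q requires \Box q at some successor in {0, 2, 4}.
        At 0: \Box q is false.
        At 2: \Box q is false.
        At 4: \Box q is false.
      So \Diamond \Box q is false at 0.
    At 0: \Box p requires p at every successor {0, 2, 4}.
      p fails at 4, so \Box p is false at 0.
Satisfying worlds: {0, 1, 2, 4, 5, 6, 7}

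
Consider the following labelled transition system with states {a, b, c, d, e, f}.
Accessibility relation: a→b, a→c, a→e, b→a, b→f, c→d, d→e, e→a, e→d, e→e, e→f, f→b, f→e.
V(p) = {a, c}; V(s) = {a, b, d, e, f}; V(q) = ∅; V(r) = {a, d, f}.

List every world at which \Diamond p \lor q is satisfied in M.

Recall that \Diamond ψ holds at a world iff ψ holds at some accessible world.
Let φ = \Diamond p \lor q. Evaluate φ at each world:
  a (successors {b, c, e}): φ is true.
  b (successors {a, f}): φ is true.
  c (successors {d}): φ is false.
  d (successors {e}): φ is false.
  e (successors {a, d, e, f}): φ is true.
  f (successors {b, e}): φ is false.
For instance, at f:
  At f: \Diamond p is false, q is false, so \Diamond p \lor q is false.
    At f: \Diamond p requires p at some successor in {b, e}.
      At b: p is false.
      At e: p is false.
    So \Diamond p is false at f.
Satisfying worlds: {a, b, e}

a, b, e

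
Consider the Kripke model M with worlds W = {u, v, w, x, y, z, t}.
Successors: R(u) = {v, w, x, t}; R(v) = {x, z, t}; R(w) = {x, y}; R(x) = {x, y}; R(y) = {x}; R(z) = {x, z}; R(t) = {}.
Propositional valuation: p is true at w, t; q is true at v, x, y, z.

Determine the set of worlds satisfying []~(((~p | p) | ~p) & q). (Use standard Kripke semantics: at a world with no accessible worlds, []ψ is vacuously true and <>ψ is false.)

Let φ = []~(((~p | p) | ~p) & q). Evaluate φ at each world:
  u (successors {v, w, x, t}): φ is false.
  v (successors {x, z, t}): φ is false.
  w (successors {x, y}): φ is false.
  x (successors {x, y}): φ is false.
  y (successors {x}): φ is false.
  z (successors {x, z}): φ is false.
  t (successors ∅): φ is true.
For instance, at y:
  At y: []~(((~p | p) | ~p) & q) requires ~(((~p | p) | ~p) & q) at every successor {x}.
    ~(((~p | p) | ~p) & q) fails at x, so []~(((~p | p) | ~p) & q) is false at y.
Satisfying worlds: {t}

t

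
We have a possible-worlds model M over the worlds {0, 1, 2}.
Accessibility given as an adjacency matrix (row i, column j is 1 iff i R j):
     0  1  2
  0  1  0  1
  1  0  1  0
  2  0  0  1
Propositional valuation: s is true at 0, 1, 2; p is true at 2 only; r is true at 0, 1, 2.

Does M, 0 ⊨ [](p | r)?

Recall that []ψ holds at a world iff ψ holds at every accessible world, and <>ψ holds iff ψ holds at some accessible world.
At 0: [](p | r) requires p | r at every successor {0, 2}.
  At 0: p | r is true.
  At 2: p | r is true.
So [](p | r) is true at 0.

Yes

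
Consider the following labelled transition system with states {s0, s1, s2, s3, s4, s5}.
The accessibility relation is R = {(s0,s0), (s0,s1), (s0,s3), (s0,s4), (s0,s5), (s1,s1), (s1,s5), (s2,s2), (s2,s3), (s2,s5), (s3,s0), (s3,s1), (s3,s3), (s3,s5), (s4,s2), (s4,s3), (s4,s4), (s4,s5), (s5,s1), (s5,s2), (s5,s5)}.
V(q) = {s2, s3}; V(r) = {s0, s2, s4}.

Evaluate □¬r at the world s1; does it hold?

Yes

Recall that □ψ holds at a world iff ψ holds at every accessible world, and ◇ψ holds iff ψ holds at some accessible world.
At s1: □¬r requires ¬r at every successor {s1, s5}.
  At s1: ¬r is true.
  At s5: ¬r is true.
So □¬r is true at s1.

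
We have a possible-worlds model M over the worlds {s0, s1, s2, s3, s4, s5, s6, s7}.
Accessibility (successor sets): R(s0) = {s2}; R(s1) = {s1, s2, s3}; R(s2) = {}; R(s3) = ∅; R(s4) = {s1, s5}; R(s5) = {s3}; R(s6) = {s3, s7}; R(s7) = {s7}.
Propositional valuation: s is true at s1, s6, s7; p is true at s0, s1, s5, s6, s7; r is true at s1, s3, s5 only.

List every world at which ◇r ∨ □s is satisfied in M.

s1, s2, s3, s4, s5, s6, s7

Let φ = ◇r ∨ □s. Evaluate φ at each world:
  s0 (successors {s2}): φ is false.
  s1 (successors {s1, s2, s3}): φ is true.
  s2 (successors ∅): φ is true.
  s3 (successors ∅): φ is true.
  s4 (successors {s1, s5}): φ is true.
  s5 (successors {s3}): φ is true.
  s6 (successors {s3, s7}): φ is true.
  s7 (successors {s7}): φ is true.
For instance, at s0:
  At s0: ◇r is false, □s is false, so ◇r ∨ □s is false.
    At s0: ◇r requires r at some successor in {s2}.
      At s2: r is false.
    So ◇r is false at s0.
    At s0: □s requires s at every successor {s2}.
      s fails at s2, so □s is false at s0.
Satisfying worlds: {s1, s2, s3, s4, s5, s6, s7}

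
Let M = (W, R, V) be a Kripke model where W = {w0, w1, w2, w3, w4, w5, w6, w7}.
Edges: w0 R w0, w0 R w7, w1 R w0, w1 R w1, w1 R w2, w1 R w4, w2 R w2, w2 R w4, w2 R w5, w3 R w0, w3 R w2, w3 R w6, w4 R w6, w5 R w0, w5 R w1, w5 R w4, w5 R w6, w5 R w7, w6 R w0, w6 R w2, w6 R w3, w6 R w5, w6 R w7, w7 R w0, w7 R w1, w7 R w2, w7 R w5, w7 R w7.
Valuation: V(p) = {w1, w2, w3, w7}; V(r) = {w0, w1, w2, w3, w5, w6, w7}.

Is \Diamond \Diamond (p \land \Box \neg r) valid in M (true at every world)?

Let φ = \Diamond \Diamond (p \land \Box \neg r). Evaluate φ at each world:
  w0 (successors {w0, w7}): φ is false.
  w1 (successors {w0, w1, w2, w4}): φ is false.
  w2 (successors {w2, w4, w5}): φ is false.
  w3 (successors {w0, w2, w6}): φ is false.
  w4 (successors {w6}): φ is false.
  w5 (successors {w0, w1, w4, w6, w7}): φ is false.
  w6 (successors {w0, w2, w3, w5, w7}): φ is false.
  w7 (successors {w0, w1, w2, w5, w7}): φ is false.
Detail at w0 (counterexample):
  At w0: \Diamond \Diamond (p \land \Box \neg r) requires \Diamond (p \land \Box \neg r) at some successor in {w0, w7}.
    At w0: \Diamond (p \land \Box \neg r) is false.
    At w7: \Diamond (p \land \Box \neg r) is false.
  So \Diamond \Diamond (p \land \Box \neg r) is false at w0.

No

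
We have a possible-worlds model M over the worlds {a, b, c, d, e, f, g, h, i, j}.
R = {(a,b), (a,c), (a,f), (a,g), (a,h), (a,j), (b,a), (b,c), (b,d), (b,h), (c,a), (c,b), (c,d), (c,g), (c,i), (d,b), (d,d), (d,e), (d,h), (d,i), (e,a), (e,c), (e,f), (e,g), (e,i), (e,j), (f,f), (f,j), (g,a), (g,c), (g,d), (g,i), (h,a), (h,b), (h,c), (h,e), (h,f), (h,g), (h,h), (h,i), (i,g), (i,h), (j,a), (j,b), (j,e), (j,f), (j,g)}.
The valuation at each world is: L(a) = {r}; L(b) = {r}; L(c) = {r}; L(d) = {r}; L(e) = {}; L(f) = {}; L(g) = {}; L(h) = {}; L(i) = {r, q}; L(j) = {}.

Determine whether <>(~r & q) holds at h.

No

Recall that <>ψ holds at a world iff ψ holds at some accessible world.
At h: <>(~r & q) requires ~r & q at some successor in {a, b, c, e, f, g, h, i}.
  At a: ~r & q is false.
  At b: ~r & q is false.
  At c: ~r & q is false.
  At e: ~r & q is false.
  At f: ~r & q is false.
  At g: ~r & q is false.
  At h: ~r & q is false.
  At i: ~r & q is false.
So <>(~r & q) is false at h.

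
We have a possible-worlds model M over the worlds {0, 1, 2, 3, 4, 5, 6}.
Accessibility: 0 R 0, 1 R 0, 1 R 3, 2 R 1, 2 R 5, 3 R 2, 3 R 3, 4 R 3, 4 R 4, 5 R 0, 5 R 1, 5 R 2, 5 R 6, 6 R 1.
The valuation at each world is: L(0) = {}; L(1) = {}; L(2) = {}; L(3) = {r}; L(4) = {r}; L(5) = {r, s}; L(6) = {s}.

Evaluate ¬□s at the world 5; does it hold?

Yes

At 5: □s is false, so ¬□s is true.
  At 5: □s requires s at every successor {0, 1, 2, 6}.
    s fails at 0, so □s is false at 5.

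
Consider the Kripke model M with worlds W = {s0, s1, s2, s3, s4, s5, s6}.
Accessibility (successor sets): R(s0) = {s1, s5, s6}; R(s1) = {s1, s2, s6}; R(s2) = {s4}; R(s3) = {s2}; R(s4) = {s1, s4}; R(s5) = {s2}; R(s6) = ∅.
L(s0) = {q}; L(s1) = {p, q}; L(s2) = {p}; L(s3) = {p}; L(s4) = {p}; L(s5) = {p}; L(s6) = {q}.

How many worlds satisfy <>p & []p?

4

Let φ = <>p & []p. Evaluate φ at each world:
  s0 (successors {s1, s5, s6}): φ is false.
  s1 (successors {s1, s2, s6}): φ is false.
  s2 (successors {s4}): φ is true.
  s3 (successors {s2}): φ is true.
  s4 (successors {s1, s4}): φ is true.
  s5 (successors {s2}): φ is true.
  s6 (successors ∅): φ is false.
For instance, at s0:
  At s0: <>p is true, []p is false, so <>p & []p is false.
    At s0: <>p requires p at some successor in {s1, s5, s6}.
      p holds at s1, so <>p is true at s0.
    At s0: []p requires p at every successor {s1, s5, s6}.
      p fails at s6, so []p is false at s0.
Satisfying worlds: {s2, s3, s4, s5}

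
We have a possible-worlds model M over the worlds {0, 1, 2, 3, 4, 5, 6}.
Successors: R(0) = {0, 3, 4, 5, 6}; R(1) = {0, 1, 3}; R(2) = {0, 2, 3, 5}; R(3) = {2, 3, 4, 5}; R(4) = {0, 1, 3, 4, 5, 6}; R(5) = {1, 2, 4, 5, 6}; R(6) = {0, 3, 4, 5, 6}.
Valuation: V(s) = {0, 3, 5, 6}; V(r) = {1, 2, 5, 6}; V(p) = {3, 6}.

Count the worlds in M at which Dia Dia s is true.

7

Let φ = Dia Dia s. Evaluate φ at each world:
  0 (successors {0, 3, 4, 5, 6}): φ is true.
  1 (successors {0, 1, 3}): φ is true.
  2 (successors {0, 2, 3, 5}): φ is true.
  3 (successors {2, 3, 4, 5}): φ is true.
  4 (successors {0, 1, 3, 4, 5, 6}): φ is true.
  5 (successors {1, 2, 4, 5, 6}): φ is true.
  6 (successors {0, 3, 4, 5, 6}): φ is true.
For instance, at 1:
  At 1: Dia Dia s requires Dia s at some successor in {0, 1, 3}.
    Dia s holds at 0, so Dia Dia s is true at 1.
      At 0: Dia s requires s at some successor in {0, 3, 4, 5, 6}.
        s holds at 0, so Dia s is true at 0.
Satisfying worlds: {0, 1, 2, 3, 4, 5, 6}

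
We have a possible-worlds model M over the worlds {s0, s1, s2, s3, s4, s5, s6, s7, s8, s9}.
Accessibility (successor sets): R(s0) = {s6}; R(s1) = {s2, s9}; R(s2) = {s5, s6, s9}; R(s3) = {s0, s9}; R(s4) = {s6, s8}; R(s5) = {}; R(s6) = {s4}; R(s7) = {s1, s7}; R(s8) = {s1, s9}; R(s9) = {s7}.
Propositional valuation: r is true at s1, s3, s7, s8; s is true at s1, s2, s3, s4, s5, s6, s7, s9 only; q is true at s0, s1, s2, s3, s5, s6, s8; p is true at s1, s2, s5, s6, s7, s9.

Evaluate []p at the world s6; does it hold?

Recall that []ψ holds at a world iff ψ holds at every accessible world, and <>ψ holds iff ψ holds at some accessible world.
At s6: []p requires p at every successor {s4}.
  p fails at s4, so []p is false at s6.

No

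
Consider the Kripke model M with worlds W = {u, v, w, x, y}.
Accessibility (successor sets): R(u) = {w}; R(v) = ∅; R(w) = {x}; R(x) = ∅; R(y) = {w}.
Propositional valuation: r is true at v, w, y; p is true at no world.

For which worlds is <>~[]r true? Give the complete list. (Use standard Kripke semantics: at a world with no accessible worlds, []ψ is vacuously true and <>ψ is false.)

u, y

Let φ = <>~[]r. Evaluate φ at each world:
  u (successors {w}): φ is true.
  v (successors ∅): φ is false.
  w (successors {x}): φ is false.
  x (successors ∅): φ is false.
  y (successors {w}): φ is true.
For instance, at y:
  At y: <>~[]r requires ~[]r at some successor in {w}.
    ~[]r holds at w, so <>~[]r is true at y.
      At w: []r is false, so ~[]r is true.
Satisfying worlds: {u, y}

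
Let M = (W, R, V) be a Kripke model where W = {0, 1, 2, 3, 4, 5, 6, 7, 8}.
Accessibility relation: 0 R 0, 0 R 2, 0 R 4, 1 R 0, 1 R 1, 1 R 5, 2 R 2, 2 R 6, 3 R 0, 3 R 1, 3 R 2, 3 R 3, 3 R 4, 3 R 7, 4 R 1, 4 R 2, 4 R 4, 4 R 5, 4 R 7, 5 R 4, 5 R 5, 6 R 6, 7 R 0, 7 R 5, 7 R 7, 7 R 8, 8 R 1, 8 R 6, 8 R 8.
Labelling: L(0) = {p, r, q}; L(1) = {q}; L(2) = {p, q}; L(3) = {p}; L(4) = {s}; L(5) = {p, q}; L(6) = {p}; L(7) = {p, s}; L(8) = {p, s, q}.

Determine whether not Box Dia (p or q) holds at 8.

At 8: Box Dia (p or q) is true, so not Box Dia (p or q) is false.
  At 8: Box Dia (p or q) requires Dia (p or q) at every successor {1, 6, 8}.
      At 1: Dia (p or q) requires p or q at some successor in {0, 1, 5}.
        p or q holds at 0, so Dia (p or q) is true at 1.
      At 6: Dia (p or q) requires p or q at some successor in {6}.
        p or q holds at 6, so Dia (p or q) is true at 6.
      At 8: Dia (p or q) requires p or q at some successor in {1, 6, 8}.
        p or q holds at 1, so Dia (p or q) is true at 8.
  So Box Dia (p or q) is true at 8.

No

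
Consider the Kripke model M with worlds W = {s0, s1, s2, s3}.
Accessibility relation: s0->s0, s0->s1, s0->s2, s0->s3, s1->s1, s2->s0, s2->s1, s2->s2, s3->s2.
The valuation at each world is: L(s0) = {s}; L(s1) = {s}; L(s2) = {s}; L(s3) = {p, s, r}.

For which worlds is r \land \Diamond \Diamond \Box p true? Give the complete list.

none

Let φ = r \land \Diamond \Diamond \Box p. Evaluate φ at each world:
  s0 (successors {s0, s1, s2, s3}): φ is false.
  s1 (successors {s1}): φ is false.
  s2 (successors {s0, s1, s2}): φ is false.
  s3 (successors {s2}): φ is false.
For instance, at s3:
  At s3: r is true, \Diamond \Diamond \Box p is false, so r \land \Diamond \Diamond \Box p is false.
    At s3: \Diamond \Diamond \Box p requires \Diamond \Box p at some successor in {s2}.
      At s2: \Diamond \Box p is false.
    So \Diamond \Diamond \Box p is false at s3.
Satisfying worlds: none.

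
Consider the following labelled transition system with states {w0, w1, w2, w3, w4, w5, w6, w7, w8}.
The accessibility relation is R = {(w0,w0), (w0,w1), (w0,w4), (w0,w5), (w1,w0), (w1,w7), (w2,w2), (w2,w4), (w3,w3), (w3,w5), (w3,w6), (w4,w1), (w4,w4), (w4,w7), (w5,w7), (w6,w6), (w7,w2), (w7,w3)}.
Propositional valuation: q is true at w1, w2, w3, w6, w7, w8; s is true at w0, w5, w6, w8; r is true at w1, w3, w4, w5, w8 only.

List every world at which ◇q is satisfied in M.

w0, w1, w2, w3, w4, w5, w6, w7

Recall that ◇ψ holds at a world iff ψ holds at some accessible world.
Let φ = ◇q. Evaluate φ at each world:
  w0 (successors {w0, w1, w4, w5}): φ is true.
  w1 (successors {w0, w7}): φ is true.
  w2 (successors {w2, w4}): φ is true.
  w3 (successors {w3, w5, w6}): φ is true.
  w4 (successors {w1, w4, w7}): φ is true.
  w5 (successors {w7}): φ is true.
  w6 (successors {w6}): φ is true.
  w7 (successors {w2, w3}): φ is true.
  w8 (successors ∅): φ is false.
For instance, at w0:
  At w0: ◇q requires q at some successor in {w0, w1, w4, w5}.
    q holds at w1, so ◇q is true at w0.
Satisfying worlds: {w0, w1, w2, w3, w4, w5, w6, w7}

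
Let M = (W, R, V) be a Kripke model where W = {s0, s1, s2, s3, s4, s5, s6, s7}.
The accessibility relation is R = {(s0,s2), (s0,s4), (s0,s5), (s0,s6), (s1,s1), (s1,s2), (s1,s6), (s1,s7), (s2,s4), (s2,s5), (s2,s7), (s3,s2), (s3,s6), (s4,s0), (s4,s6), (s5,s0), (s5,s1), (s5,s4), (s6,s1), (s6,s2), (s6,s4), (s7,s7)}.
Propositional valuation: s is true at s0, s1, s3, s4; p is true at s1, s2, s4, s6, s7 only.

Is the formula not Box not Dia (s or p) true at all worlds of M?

Yes

Recall that Box ψ holds at a world iff ψ holds at every accessible world, and Dia ψ holds iff ψ holds at some accessible world.
Let φ = not Box not Dia (s or p). Evaluate φ at each world:
  s0 (successors {s2, s4, s5, s6}): φ is true.
  s1 (successors {s1, s2, s6, s7}): φ is true.
  s2 (successors {s4, s5, s7}): φ is true.
  s3 (successors {s2, s6}): φ is true.
  s4 (successors {s0, s6}): φ is true.
  s5 (successors {s0, s1, s4}): φ is true.
  s6 (successors {s1, s2, s4}): φ is true.
  s7 (successors {s7}): φ is true.
For instance, at s5:
  At s5: Box not Dia (s or p) is false, so not Box not Dia (s or p) is true.
    At s5: Box not Dia (s or p) requires not Dia (s or p) at every successor {s0, s1, s4}.
      not Dia (s or p) fails at s0, so Box not Dia (s or p) is false at s5.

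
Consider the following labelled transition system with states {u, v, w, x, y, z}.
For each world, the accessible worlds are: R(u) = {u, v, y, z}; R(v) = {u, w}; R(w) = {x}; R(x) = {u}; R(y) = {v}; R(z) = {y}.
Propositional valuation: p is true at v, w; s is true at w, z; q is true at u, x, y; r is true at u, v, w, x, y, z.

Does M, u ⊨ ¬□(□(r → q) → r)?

No

Recall that □ψ holds at a world iff ψ holds at every accessible world, and ◇ψ holds iff ψ holds at some accessible world.
At u: □(□(r → q) → r) is true, so ¬□(□(r → q) → r) is false.
  At u: □(□(r → q) → r) requires □(r → q) → r at every successor {u, v, y, z}.
    At u: □(r → q) → r is true.
    At v: □(r → q) → r is true.
    At y: □(r → q) → r is true.
    At z: □(r → q) → r is true.
  So □(□(r → q) → r) is true at u.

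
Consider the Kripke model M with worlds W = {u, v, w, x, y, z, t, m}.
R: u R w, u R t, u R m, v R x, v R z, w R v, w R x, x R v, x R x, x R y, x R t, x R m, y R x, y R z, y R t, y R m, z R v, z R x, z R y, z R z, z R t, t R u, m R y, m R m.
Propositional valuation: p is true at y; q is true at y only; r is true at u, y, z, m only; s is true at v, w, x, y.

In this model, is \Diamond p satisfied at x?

At x: \Diamond p requires p at some successor in {v, x, y, t, m}.
  p holds at y, so \Diamond p is true at x.

Yes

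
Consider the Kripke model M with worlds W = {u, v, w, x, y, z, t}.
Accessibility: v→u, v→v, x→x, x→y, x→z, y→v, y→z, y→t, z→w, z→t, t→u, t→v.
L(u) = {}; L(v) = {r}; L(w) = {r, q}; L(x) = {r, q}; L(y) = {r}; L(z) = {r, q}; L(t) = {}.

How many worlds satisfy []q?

Recall that []ψ holds at a world iff ψ holds at every accessible world, and <>ψ holds iff ψ holds at some accessible world.
Let φ = []q. Evaluate φ at each world:
  u (successors ∅): φ is true.
  v (successors {u, v}): φ is false.
  w (successors ∅): φ is true.
  x (successors {x, y, z}): φ is false.
  y (successors {v, z, t}): φ is false.
  z (successors {w, t}): φ is false.
  t (successors {u, v}): φ is false.
For instance, at t:
  At t: []q requires q at every successor {u, v}.
    q fails at u, so []q is false at t.
Satisfying worlds: {u, w}

2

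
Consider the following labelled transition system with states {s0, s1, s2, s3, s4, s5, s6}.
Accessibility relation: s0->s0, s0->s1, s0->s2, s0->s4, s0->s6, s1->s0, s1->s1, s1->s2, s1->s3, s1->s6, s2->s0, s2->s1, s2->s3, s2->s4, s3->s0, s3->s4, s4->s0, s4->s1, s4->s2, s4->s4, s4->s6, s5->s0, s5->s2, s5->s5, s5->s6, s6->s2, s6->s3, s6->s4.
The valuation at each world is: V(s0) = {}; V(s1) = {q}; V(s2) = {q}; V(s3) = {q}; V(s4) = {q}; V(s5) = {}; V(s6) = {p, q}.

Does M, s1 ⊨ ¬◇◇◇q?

At s1: ◇◇◇q is true, so ¬◇◇◇q is false.
  At s1: ◇◇◇q requires ◇◇q at some successor in {s0, s1, s2, s3, s6}.
    ◇◇q holds at s0, so ◇◇◇q is true at s1.
      At s0: ◇◇q requires ◇q at some successor in {s0, s1, s2, s4, s6}.
        ◇q holds at s0, so ◇◇q is true at s0.

No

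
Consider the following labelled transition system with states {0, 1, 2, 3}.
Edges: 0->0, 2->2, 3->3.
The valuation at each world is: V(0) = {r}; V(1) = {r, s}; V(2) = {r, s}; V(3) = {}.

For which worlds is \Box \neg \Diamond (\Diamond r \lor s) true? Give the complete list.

1, 3

Let φ = \Box \neg \Diamond (\Diamond r \lor s). Evaluate φ at each world:
  0 (successors {0}): φ is false.
  1 (successors ∅): φ is true.
  2 (successors {2}): φ is false.
  3 (successors {3}): φ is true.
For instance, at 2:
  At 2: \Box \neg \Diamond (\Diamond r \lor s) requires \neg \Diamond (\Diamond r \lor s) at every successor {2}.
    \neg \Diamond (\Diamond r \lor s) fails at 2, so \Box \neg \Diamond (\Diamond r \lor s) is false at 2.
      At 2: \Diamond (\Diamond r \lor s) is true, so \neg \Diamond (\Diamond r \lor s) is false.
Satisfying worlds: {1, 3}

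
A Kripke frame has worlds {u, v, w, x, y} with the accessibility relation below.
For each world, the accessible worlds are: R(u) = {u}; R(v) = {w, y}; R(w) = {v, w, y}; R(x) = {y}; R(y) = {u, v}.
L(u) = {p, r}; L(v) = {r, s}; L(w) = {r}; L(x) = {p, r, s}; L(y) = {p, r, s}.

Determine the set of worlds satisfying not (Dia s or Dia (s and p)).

Recall that Dia ψ holds at a world iff ψ holds at some accessible world.
Let φ = not (Dia s or Dia (s and p)). Evaluate φ at each world:
  u (successors {u}): φ is true.
  v (successors {w, y}): φ is false.
  w (successors {v, w, y}): φ is false.
  x (successors {y}): φ is false.
  y (successors {u, v}): φ is false.
For instance, at y:
  At y: Dia s or Dia (s and p) is true, so not (Dia s or Dia (s and p)) is false.
    At y: Dia s is true, Dia (s and p) is false, so Dia s or Dia (s and p) is true.
      At y: Dia s requires s at some successor in {u, v}.
        s holds at v, so Dia s is true at y.
      At y: Dia (s and p) requires s and p at some successor in {u, v}.
        At u: s and p is false.
        At v: s and p is false.
      So Dia (s and p) is false at y.
Satisfying worlds: {u}

u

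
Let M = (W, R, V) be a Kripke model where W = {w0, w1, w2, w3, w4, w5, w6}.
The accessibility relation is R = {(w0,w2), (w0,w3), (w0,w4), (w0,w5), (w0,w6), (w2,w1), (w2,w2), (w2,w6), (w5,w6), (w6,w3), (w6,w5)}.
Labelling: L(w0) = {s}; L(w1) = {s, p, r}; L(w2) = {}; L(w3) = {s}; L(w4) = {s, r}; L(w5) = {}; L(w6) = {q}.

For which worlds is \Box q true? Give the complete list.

w1, w3, w4, w5

Let φ = \Box q. Evaluate φ at each world:
  w0 (successors {w2, w3, w4, w5, w6}): φ is false.
  w1 (successors ∅): φ is true.
  w2 (successors {w1, w2, w6}): φ is false.
  w3 (successors ∅): φ is true.
  w4 (successors ∅): φ is true.
  w5 (successors {w6}): φ is true.
  w6 (successors {w3, w5}): φ is false.
For instance, at w5:
  At w5: \Box q requires q at every successor {w6}.
    At w6: q is true.
  So \Box q is true at w5.
Satisfying worlds: {w1, w3, w4, w5}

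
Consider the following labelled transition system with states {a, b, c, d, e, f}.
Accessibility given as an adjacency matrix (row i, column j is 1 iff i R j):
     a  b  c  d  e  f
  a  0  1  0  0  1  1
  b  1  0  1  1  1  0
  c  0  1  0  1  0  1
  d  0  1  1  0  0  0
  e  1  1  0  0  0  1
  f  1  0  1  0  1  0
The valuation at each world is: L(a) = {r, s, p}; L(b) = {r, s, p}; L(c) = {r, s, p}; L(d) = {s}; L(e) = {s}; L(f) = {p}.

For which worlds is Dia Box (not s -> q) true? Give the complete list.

a, b, c, d, e

Let φ = Dia Box (not s -> q). Evaluate φ at each world:
  a (successors {b, e, f}): φ is true.
  b (successors {a, c, d, e}): φ is true.
  c (successors {b, d, f}): φ is true.
  d (successors {b, c}): φ is true.
  e (successors {a, b, f}): φ is true.
  f (successors {a, c, e}): φ is false.
For instance, at b:
  At b: Dia Box (not s -> q) requires Box (not s -> q) at some successor in {a, c, d, e}.
    Box (not s -> q) holds at d, so Dia Box (not s -> q) is true at b.
      At d: Box (not s -> q) requires not s -> q at every successor {b, c}.
        At b: not s -> q is true.
        At c: not s -> q is true.
      So Box (not s -> q) is true at d.
Satisfying worlds: {a, b, c, d, e}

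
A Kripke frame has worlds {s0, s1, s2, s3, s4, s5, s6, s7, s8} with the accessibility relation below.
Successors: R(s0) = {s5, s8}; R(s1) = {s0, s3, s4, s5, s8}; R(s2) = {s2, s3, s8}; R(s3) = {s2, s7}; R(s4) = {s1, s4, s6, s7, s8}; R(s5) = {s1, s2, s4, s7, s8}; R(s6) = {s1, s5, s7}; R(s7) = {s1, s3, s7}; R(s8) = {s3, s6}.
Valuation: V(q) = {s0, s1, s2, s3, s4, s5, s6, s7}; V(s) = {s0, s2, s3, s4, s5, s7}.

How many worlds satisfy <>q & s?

Recall that <>ψ holds at a world iff ψ holds at some accessible world.
Let φ = <>q & s. Evaluate φ at each world:
  s0 (successors {s5, s8}): φ is true.
  s1 (successors {s0, s3, s4, s5, s8}): φ is false.
  s2 (successors {s2, s3, s8}): φ is true.
  s3 (successors {s2, s7}): φ is true.
  s4 (successors {s1, s4, s6, s7, s8}): φ is true.
  s5 (successors {s1, s2, s4, s7, s8}): φ is true.
  s6 (successors {s1, s5, s7}): φ is false.
  s7 (successors {s1, s3, s7}): φ is true.
  s8 (successors {s3, s6}): φ is false.
For instance, at s0:
  At s0: <>q is true, s is true, so <>q & s is true.
    At s0: <>q requires q at some successor in {s5, s8}.
      q holds at s5, so <>q is true at s0.
Satisfying worlds: {s0, s2, s3, s4, s5, s7}

6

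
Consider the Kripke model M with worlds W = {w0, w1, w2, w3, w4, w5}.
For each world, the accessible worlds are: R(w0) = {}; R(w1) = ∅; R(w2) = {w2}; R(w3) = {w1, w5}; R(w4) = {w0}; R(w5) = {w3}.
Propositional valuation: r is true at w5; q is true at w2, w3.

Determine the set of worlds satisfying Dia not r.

w2, w3, w4, w5

Recall that Dia ψ holds at a world iff ψ holds at some accessible world.
Let φ = Dia not r. Evaluate φ at each world:
  w0 (successors ∅): φ is false.
  w1 (successors ∅): φ is false.
  w2 (successors {w2}): φ is true.
  w3 (successors {w1, w5}): φ is true.
  w4 (successors {w0}): φ is true.
  w5 (successors {w3}): φ is true.
For instance, at w2:
  At w2: Dia not r requires not r at some successor in {w2}.
    not r holds at w2, so Dia not r is true at w2.
Satisfying worlds: {w2, w3, w4, w5}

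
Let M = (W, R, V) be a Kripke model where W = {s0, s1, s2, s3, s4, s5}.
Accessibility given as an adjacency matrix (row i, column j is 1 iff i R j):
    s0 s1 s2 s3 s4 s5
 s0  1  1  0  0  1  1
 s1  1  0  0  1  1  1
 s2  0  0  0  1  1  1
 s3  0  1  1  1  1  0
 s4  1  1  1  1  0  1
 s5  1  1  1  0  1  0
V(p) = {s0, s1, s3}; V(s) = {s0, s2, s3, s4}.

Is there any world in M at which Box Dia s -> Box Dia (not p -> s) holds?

Recall that Box ψ holds at a world iff ψ holds at every accessible world, and Dia ψ holds iff ψ holds at some accessible world.
Let φ = Box Dia s -> Box Dia (not p -> s). Evaluate φ at each world:
  s0 (successors {s0, s1, s4, s5}): φ is true.
  s1 (successors {s0, s3, s4, s5}): φ is true.
  s2 (successors {s3, s4, s5}): φ is true.
  s3 (successors {s1, s2, s3, s4}): φ is true.
  s4 (successors {s0, s1, s2, s3, s5}): φ is true.
  s5 (successors {s0, s1, s2, s4}): φ is true.
Detail at s0 (witness):
  At s0: Box Dia s is true, Box Dia (not p -> s) is true, so Box Dia s -> Box Dia (not p -> s) is true.
    At s0: Box Dia s requires Dia s at every successor {s0, s1, s4, s5}.
      At s0: Dia s is true.
      At s1: Dia s is true.
      At s4: Dia s is true.
      At s5: Dia s is true.
    So Box Dia s is true at s0.
    At s0: Box Dia (not p -> s) requires Dia (not p -> s) at every successor {s0, s1, s4, s5}.
      At s0: Dia (not p -> s) is true.
      At s1: Dia (not p -> s) is true.
      At s4: Dia (not p -> s) is true.
      At s5: Dia (not p -> s) is true.
    So Box Dia (not p -> s) is true at s0.

Yes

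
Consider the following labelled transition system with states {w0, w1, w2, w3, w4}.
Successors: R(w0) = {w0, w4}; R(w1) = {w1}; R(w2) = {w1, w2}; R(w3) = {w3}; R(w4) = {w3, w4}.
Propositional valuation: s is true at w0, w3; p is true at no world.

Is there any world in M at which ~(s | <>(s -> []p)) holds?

Let φ = ~(s | <>(s -> []p)). Evaluate φ at each world:
  w0 (successors {w0, w4}): φ is false.
  w1 (successors {w1}): φ is false.
  w2 (successors {w1, w2}): φ is false.
  w3 (successors {w3}): φ is false.
  w4 (successors {w3, w4}): φ is false.
For instance, at w1:
  At w1: s | <>(s -> []p) is true, so ~(s | <>(s -> []p)) is false.
    At w1: s is false, <>(s -> []p) is true, so s | <>(s -> []p) is true.
      At w1: <>(s -> []p) requires s -> []p at some successor in {w1}.
        s -> []p holds at w1, so <>(s -> []p) is true at w1.

No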